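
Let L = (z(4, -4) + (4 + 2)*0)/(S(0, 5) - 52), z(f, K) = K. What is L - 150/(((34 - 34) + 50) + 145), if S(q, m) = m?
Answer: -418/611 ≈ -0.68412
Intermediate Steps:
L = 4/47 (L = (-4 + (4 + 2)*0)/(5 - 52) = (-4 + 6*0)/(-47) = (-4 + 0)*(-1/47) = -4*(-1/47) = 4/47 ≈ 0.085106)
L - 150/(((34 - 34) + 50) + 145) = 4/47 - 150/(((34 - 34) + 50) + 145) = 4/47 - 150/((0 + 50) + 145) = 4/47 - 150/(50 + 145) = 4/47 - 150/195 = 4/47 - 150*1/195 = 4/47 - 10/13 = -418/611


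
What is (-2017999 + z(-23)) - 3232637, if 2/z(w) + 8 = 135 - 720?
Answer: -3113627150/593 ≈ -5.2506e+6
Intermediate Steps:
z(w) = -2/593 (z(w) = 2/(-8 + (135 - 720)) = 2/(-8 - 585) = 2/(-593) = 2*(-1/593) = -2/593)
(-2017999 + z(-23)) - 3232637 = (-2017999 - 2/593) - 3232637 = -1196673409/593 - 3232637 = -3113627150/593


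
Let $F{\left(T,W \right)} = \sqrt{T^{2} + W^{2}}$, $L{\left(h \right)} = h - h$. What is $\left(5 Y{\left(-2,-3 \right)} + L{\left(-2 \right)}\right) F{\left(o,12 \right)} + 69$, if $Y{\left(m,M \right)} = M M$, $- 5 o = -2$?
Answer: $69 + 18 \sqrt{901} \approx 609.3$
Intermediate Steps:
$o = \frac{2}{5}$ ($o = \left(- \frac{1}{5}\right) \left(-2\right) = \frac{2}{5} \approx 0.4$)
$L{\left(h \right)} = 0$
$Y{\left(m,M \right)} = M^{2}$
$\left(5 Y{\left(-2,-3 \right)} + L{\left(-2 \right)}\right) F{\left(o,12 \right)} + 69 = \left(5 \left(-3\right)^{2} + 0\right) \sqrt{\left(\frac{2}{5}\right)^{2} + 12^{2}} + 69 = \left(5 \cdot 9 + 0\right) \sqrt{\frac{4}{25} + 144} + 69 = \left(45 + 0\right) \sqrt{\frac{3604}{25}} + 69 = 45 \frac{2 \sqrt{901}}{5} + 69 = 18 \sqrt{901} + 69 = 69 + 18 \sqrt{901}$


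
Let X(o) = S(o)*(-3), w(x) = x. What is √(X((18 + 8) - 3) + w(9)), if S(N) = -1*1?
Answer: 2*√3 ≈ 3.4641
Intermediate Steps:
S(N) = -1
X(o) = 3 (X(o) = -1*(-3) = 3)
√(X((18 + 8) - 3) + w(9)) = √(3 + 9) = √12 = 2*√3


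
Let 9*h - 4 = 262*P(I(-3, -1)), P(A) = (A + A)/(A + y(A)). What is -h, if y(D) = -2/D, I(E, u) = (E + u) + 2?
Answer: -1052/9 ≈ -116.89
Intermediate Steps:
I(E, u) = 2 + E + u
P(A) = 2*A/(A - 2/A) (P(A) = (A + A)/(A - 2/A) = (2*A)/(A - 2/A) = 2*A/(A - 2/A))
h = 1052/9 (h = 4/9 + (262*(2*(2 - 3 - 1)**2/(-2 + (2 - 3 - 1)**2)))/9 = 4/9 + (262*(2*(-2)**2/(-2 + (-2)**2)))/9 = 4/9 + (262*(2*4/(-2 + 4)))/9 = 4/9 + (262*(2*4/2))/9 = 4/9 + (262*(2*4*(1/2)))/9 = 4/9 + (262*4)/9 = 4/9 + (1/9)*1048 = 4/9 + 1048/9 = 1052/9 ≈ 116.89)
-h = -1*1052/9 = -1052/9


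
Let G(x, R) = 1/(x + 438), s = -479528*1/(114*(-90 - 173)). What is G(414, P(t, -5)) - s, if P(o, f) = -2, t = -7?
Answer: -22695993/1419148 ≈ -15.993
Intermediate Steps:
s = 239764/14991 (s = -479528/(114*(-263)) = -479528/(-29982) = -479528*(-1/29982) = 239764/14991 ≈ 15.994)
G(x, R) = 1/(438 + x)
G(414, P(t, -5)) - s = 1/(438 + 414) - 1*239764/14991 = 1/852 - 239764/14991 = -22695993/1419148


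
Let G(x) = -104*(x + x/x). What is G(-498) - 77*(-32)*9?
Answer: 73864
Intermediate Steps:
G(x) = -104 - 104*x (G(x) = -104*(x + 1) = -104*(1 + x) = -104 - 104*x)
G(-498) - 77*(-32)*9 = (-104 - 104*(-498)) - 77*(-32)*9 = (-104 + 51792) + 2464*9 = 51688 + 22176 = 73864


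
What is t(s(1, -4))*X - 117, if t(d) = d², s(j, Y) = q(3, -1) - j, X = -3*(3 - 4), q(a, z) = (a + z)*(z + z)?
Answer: -42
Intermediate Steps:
q(a, z) = 2*z*(a + z) (q(a, z) = (a + z)*(2*z) = 2*z*(a + z))
X = 3 (X = -3*(-1) = 3)
s(j, Y) = -4 - j (s(j, Y) = 2*(-1)*(3 - 1) - j = 2*(-1)*2 - j = -4 - j)
t(s(1, -4))*X - 117 = (-4 - 1*1)²*3 - 117 = (-4 - 1)²*3 - 117 = (-5)²*3 - 117 = 25*3 - 117 = 75 - 117 = -42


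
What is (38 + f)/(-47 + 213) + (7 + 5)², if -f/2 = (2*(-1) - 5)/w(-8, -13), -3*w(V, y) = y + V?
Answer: 11972/83 ≈ 144.24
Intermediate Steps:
w(V, y) = -V/3 - y/3 (w(V, y) = -(y + V)/3 = -(V + y)/3 = -V/3 - y/3)
f = 2 (f = -2*(2*(-1) - 5)/(-⅓*(-8) - ⅓*(-13)) = -2*(-2 - 5)/(8/3 + 13/3) = -(-14)/7 = -2*(-1) = 2)
(38 + f)/(-47 + 213) + (7 + 5)² = (38 + 2)/(-47 + 213) + (7 + 5)² = 40/166 + 12² = 40*(1/166) + 144 = 20/83 + 144 = 11972/83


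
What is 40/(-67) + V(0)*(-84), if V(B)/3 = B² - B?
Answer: -40/67 ≈ -0.59702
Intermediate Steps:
V(B) = -3*B + 3*B² (V(B) = 3*(B² - B) = -3*B + 3*B²)
40/(-67) + V(0)*(-84) = 40/(-67) + (3*0*(-1 + 0))*(-84) = 40*(-1/67) + (3*0*(-1))*(-84) = -40/67 + 0*(-84) = -40/67 + 0 = -40/67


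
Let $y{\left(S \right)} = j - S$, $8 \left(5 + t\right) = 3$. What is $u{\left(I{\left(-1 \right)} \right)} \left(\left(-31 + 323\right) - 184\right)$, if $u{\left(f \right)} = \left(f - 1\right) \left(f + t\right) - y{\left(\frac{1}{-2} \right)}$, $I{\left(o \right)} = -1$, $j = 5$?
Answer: $621$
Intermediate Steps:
$t = - \frac{37}{8}$ ($t = -5 + \frac{1}{8} \cdot 3 = -5 + \frac{3}{8} = - \frac{37}{8} \approx -4.625$)
$y{\left(S \right)} = 5 - S$
$u{\left(f \right)} = - \frac{11}{2} + \left(-1 + f\right) \left(- \frac{37}{8} + f\right)$ ($u{\left(f \right)} = \left(f - 1\right) \left(f - \frac{37}{8}\right) - \left(5 - \frac{1}{-2}\right) = \left(-1 + f\right) \left(- \frac{37}{8} + f\right) - \left(5 - - \frac{1}{2}\right) = \left(-1 + f\right) \left(- \frac{37}{8} + f\right) - \left(5 + \frac{1}{2}\right) = \left(-1 + f\right) \left(- \frac{37}{8} + f\right) - \frac{11}{2} = - \frac{11}{2} + \left(-1 + f\right) \left(- \frac{37}{8} + f\right)$)
$u{\left(I{\left(-1 \right)} \right)} \left(\left(-31 + 323\right) - 184\right) = \left(- \frac{7}{8} + \left(-1\right)^{2} - - \frac{45}{8}\right) \left(\left(-31 + 323\right) - 184\right) = \left(- \frac{7}{8} + 1 + \frac{45}{8}\right) \left(292 - 184\right) = \frac{23}{4} \cdot 108 = 621$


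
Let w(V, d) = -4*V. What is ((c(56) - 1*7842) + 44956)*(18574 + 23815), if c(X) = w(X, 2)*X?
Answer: 1041497730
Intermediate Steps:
c(X) = -4*X² (c(X) = (-4*X)*X = -4*X²)
((c(56) - 1*7842) + 44956)*(18574 + 23815) = ((-4*56² - 1*7842) + 44956)*(18574 + 23815) = ((-4*3136 - 7842) + 44956)*42389 = ((-12544 - 7842) + 44956)*42389 = (-20386 + 44956)*42389 = 24570*42389 = 1041497730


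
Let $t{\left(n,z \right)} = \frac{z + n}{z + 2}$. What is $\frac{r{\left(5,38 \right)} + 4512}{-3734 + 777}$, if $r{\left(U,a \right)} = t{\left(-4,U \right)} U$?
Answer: $- \frac{31589}{20699} \approx -1.5261$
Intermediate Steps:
$t{\left(n,z \right)} = \frac{n + z}{2 + z}$
$r{\left(U,a \right)} = \frac{U \left(-4 + U\right)}{2 + U}$ ($r{\left(U,a \right)} = \frac{-4 + U}{2 + U} U = \frac{U \left(-4 + U\right)}{2 + U}$)
$\frac{r{\left(5,38 \right)} + 4512}{-3734 + 777} = \frac{\frac{5 \left(-4 + 5\right)}{2 + 5} + 4512}{-3734 + 777} = \frac{5 \cdot \frac{1}{7} \cdot 1 + 4512}{-2957} = \left(5 \cdot \frac{1}{7} \cdot 1 + 4512\right) \left(- \frac{1}{2957}\right) = \left(\frac{5}{7} + 4512\right) \left(- \frac{1}{2957}\right) = \frac{31589}{7} \left(- \frac{1}{2957}\right) = - \frac{31589}{20699}$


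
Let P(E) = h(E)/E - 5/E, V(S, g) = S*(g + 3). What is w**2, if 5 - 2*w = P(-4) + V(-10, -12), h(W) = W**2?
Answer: 108241/64 ≈ 1691.3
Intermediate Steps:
V(S, g) = S*(3 + g)
P(E) = E - 5/E (P(E) = E**2/E - 5/E = E - 5/E)
w = -329/8 (w = 5/2 - ((-4 - 5/(-4)) - 10*(3 - 12))/2 = 5/2 - ((-4 - 5*(-1/4)) - 10*(-9))/2 = 5/2 - ((-4 + 5/4) + 90)/2 = 5/2 - (-11/4 + 90)/2 = 5/2 - 1/2*349/4 = 5/2 - 349/8 = -329/8 ≈ -41.125)
w**2 = (-329/8)**2 = 108241/64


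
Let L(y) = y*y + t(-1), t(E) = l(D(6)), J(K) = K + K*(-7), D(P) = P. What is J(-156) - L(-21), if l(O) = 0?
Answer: 495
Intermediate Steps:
J(K) = -6*K (J(K) = K - 7*K = -6*K)
t(E) = 0
L(y) = y**2 (L(y) = y*y + 0 = y**2 + 0 = y**2)
J(-156) - L(-21) = -6*(-156) - 1*(-21)**2 = 936 - 1*441 = 936 - 441 = 495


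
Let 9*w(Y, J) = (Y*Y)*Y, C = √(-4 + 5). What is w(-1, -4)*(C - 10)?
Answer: 1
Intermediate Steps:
C = 1 (C = √1 = 1)
w(Y, J) = Y³/9 (w(Y, J) = ((Y*Y)*Y)/9 = (Y²*Y)/9 = Y³/9)
w(-1, -4)*(C - 10) = ((⅑)*(-1)³)*(1 - 10) = ((⅑)*(-1))*(-9) = -⅑*(-9) = 1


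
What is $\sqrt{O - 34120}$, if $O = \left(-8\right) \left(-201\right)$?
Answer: $16 i \sqrt{127} \approx 180.31 i$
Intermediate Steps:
$O = 1608$
$\sqrt{O - 34120} = \sqrt{1608 - 34120} = \sqrt{-32512} = 16 i \sqrt{127}$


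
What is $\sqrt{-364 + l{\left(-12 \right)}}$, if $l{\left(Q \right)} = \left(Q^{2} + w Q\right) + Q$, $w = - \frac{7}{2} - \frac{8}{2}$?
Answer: $i \sqrt{142} \approx 11.916 i$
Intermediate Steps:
$w = - \frac{15}{2}$ ($w = \left(-7\right) \frac{1}{2} - 4 = - \frac{7}{2} - 4 = - \frac{15}{2} \approx -7.5$)
$l{\left(Q \right)} = Q^{2} - \frac{13 Q}{2}$ ($l{\left(Q \right)} = \left(Q^{2} - \frac{15 Q}{2}\right) + Q = Q^{2} - \frac{13 Q}{2}$)
$\sqrt{-364 + l{\left(-12 \right)}} = \sqrt{-364 + \frac{1}{2} \left(-12\right) \left(-13 + 2 \left(-12\right)\right)} = \sqrt{-364 + \frac{1}{2} \left(-12\right) \left(-13 - 24\right)} = \sqrt{-364 + \frac{1}{2} \left(-12\right) \left(-37\right)} = \sqrt{-364 + 222} = \sqrt{-142} = i \sqrt{142}$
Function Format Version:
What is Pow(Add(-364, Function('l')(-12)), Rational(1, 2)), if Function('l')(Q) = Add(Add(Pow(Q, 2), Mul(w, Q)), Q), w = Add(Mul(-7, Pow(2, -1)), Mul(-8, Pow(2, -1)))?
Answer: Mul(I, Pow(142, Rational(1, 2))) ≈ Mul(11.916, I)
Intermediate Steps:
w = Rational(-15, 2) (w = Add(Mul(-7, Rational(1, 2)), Mul(-8, Rational(1, 2))) = Add(Rational(-7, 2), -4) = Rational(-15, 2) ≈ -7.5000)
Function('l')(Q) = Add(Pow(Q, 2), Mul(Rational(-13, 2), Q)) (Function('l')(Q) = Add(Add(Pow(Q, 2), Mul(Rational(-15, 2), Q)), Q) = Add(Pow(Q, 2), Mul(Rational(-13, 2), Q)))
Pow(Add(-364, Function('l')(-12)), Rational(1, 2)) = Pow(Add(-364, Mul(Rational(1, 2), -12, Add(-13, Mul(2, -12)))), Rational(1, 2)) = Pow(Add(-364, Mul(Rational(1, 2), -12, Add(-13, -24))), Rational(1, 2)) = Pow(Add(-364, Mul(Rational(1, 2), -12, -37)), Rational(1, 2)) = Pow(Add(-364, 222), Rational(1, 2)) = Pow(-142, Rational(1, 2)) = Mul(I, Pow(142, Rational(1, 2)))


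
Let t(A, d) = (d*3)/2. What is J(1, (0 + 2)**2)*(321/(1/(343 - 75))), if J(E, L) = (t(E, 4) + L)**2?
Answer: 8602800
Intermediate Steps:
t(A, d) = 3*d/2 (t(A, d) = (3*d)*(1/2) = 3*d/2)
J(E, L) = (6 + L)**2 (J(E, L) = ((3/2)*4 + L)**2 = (6 + L)**2)
J(1, (0 + 2)**2)*(321/(1/(343 - 75))) = (6 + (0 + 2)**2)**2*(321/(1/(343 - 75))) = (6 + 2**2)**2*(321/(1/268)) = (6 + 4)**2*(321/(1/268)) = 10**2*(321*268) = 100*86028 = 8602800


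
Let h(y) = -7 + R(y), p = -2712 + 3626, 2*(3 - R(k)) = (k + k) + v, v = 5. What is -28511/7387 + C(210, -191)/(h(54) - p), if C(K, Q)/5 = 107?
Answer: -63472029/14397263 ≈ -4.4086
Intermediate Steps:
C(K, Q) = 535 (C(K, Q) = 5*107 = 535)
R(k) = ½ - k (R(k) = 3 - ((k + k) + 5)/2 = 3 - (2*k + 5)/2 = 3 - (5 + 2*k)/2 = 3 + (-5/2 - k) = ½ - k)
p = 914
h(y) = -13/2 - y (h(y) = -7 + (½ - y) = -13/2 - y)
-28511/7387 + C(210, -191)/(h(54) - p) = -28511/7387 + 535/((-13/2 - 1*54) - 1*914) = -28511*1/7387 + 535/((-13/2 - 54) - 914) = -28511/7387 + 535/(-121/2 - 914) = -28511/7387 + 535/(-1949/2) = -28511/7387 + 535*(-2/1949) = -28511/7387 - 1070/1949 = -63472029/14397263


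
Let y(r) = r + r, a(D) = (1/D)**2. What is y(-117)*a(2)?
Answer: -117/2 ≈ -58.500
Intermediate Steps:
a(D) = D**(-2)
y(r) = 2*r
y(-117)*a(2) = (2*(-117))/2**2 = -234*1/4 = -117/2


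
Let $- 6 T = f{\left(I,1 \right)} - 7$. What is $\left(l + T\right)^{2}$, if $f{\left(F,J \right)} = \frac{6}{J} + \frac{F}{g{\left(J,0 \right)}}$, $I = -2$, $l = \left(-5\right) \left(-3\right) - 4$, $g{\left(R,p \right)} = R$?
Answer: $\frac{529}{4} \approx 132.25$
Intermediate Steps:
$l = 11$ ($l = 15 - 4 = 11$)
$f{\left(F,J \right)} = \frac{6}{J} + \frac{F}{J}$
$T = \frac{1}{2}$ ($T = - \frac{\frac{6 - 2}{1} - 7}{6} = - \frac{1 \cdot 4 - 7}{6} = - \frac{4 - 7}{6} = \left(- \frac{1}{6}\right) \left(-3\right) = \frac{1}{2} \approx 0.5$)
$\left(l + T\right)^{2} = \left(11 + \frac{1}{2}\right)^{2} = \left(\frac{23}{2}\right)^{2} = \frac{529}{4}$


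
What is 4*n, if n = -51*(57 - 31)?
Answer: -5304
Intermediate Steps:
n = -1326 (n = -51*26 = -1326)
4*n = 4*(-1326) = -5304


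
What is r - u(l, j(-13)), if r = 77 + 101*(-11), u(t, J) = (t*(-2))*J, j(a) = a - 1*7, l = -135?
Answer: 4366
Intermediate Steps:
j(a) = -7 + a (j(a) = a - 7 = -7 + a)
u(t, J) = -2*J*t (u(t, J) = (-2*t)*J = -2*J*t)
r = -1034 (r = 77 - 1111 = -1034)
r - u(l, j(-13)) = -1034 - (-2)*(-7 - 13)*(-135) = -1034 - (-2)*(-20)*(-135) = -1034 - 1*(-5400) = -1034 + 5400 = 4366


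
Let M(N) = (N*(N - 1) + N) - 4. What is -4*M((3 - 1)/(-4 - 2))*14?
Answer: 1960/9 ≈ 217.78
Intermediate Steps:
M(N) = -4 + N + N*(-1 + N) (M(N) = (N*(-1 + N) + N) - 4 = (N + N*(-1 + N)) - 4 = -4 + N + N*(-1 + N))
-4*M((3 - 1)/(-4 - 2))*14 = -4*(-4 + ((3 - 1)/(-4 - 2))**2)*14 = -4*(-4 + (2/(-6))**2)*14 = -4*(-4 + (2*(-1/6))**2)*14 = -4*(-4 + (-1/3)**2)*14 = -4*(-4 + 1/9)*14 = -4*(-35/9)*14 = (140/9)*14 = 1960/9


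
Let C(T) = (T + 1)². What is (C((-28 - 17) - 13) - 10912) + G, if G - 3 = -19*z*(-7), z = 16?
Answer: -5532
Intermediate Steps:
G = 2131 (G = 3 - 19*16*(-7) = 3 - 304*(-7) = 3 + 2128 = 2131)
C(T) = (1 + T)²
(C((-28 - 17) - 13) - 10912) + G = ((1 + ((-28 - 17) - 13))² - 10912) + 2131 = ((1 + (-45 - 13))² - 10912) + 2131 = ((1 - 58)² - 10912) + 2131 = ((-57)² - 10912) + 2131 = (3249 - 10912) + 2131 = -7663 + 2131 = -5532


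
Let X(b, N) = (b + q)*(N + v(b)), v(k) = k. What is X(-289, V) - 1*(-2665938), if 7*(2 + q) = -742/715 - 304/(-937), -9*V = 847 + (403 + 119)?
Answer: 7862762311660/2813811 ≈ 2.7943e+6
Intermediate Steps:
V = -1369/9 (V = -(847 + (403 + 119))/9 = -(847 + 522)/9 = -1/9*1369 = -1369/9 ≈ -152.11)
q = -9857264/4689685 (q = -2 + (-742/715 - 304/(-937))/7 = -2 + (-742*1/715 - 304*(-1/937))/7 = -2 + (-742/715 + 304/937)/7 = -2 + (1/7)*(-477894/669955) = -2 - 477894/4689685 = -9857264/4689685 ≈ -2.1019)
X(b, N) = (-9857264/4689685 + b)*(N + b) (X(b, N) = (b - 9857264/4689685)*(N + b) = (-9857264/4689685 + b)*(N + b))
X(-289, V) - 1*(-2665938) = ((-289)**2 - 9857264/4689685*(-1369/9) - 9857264/4689685*(-289) - 1369/9*(-289)) - 1*(-2665938) = (83521 + 13494594416/42207165 + 2848749296/4689685 + 395641/9) + 2665938 = 361316641942/2813811 + 2665938 = 7862762311660/2813811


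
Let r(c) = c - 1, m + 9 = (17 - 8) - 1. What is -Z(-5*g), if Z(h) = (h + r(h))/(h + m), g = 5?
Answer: -51/26 ≈ -1.9615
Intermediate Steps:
m = -1 (m = -9 + ((17 - 8) - 1) = -9 + (9 - 1) = -9 + 8 = -1)
r(c) = -1 + c
Z(h) = (-1 + 2*h)/(-1 + h) (Z(h) = (h + (-1 + h))/(h - 1) = (-1 + 2*h)/(-1 + h))
-Z(-5*g) = -(-1 + 2*(-5*5))/(-1 - 5*5) = -(-1 + 2*(-25))/(-1 - 25) = -(-1 - 50)/(-26) = -(-1)*(-51)/26 = -1*51/26 = -51/26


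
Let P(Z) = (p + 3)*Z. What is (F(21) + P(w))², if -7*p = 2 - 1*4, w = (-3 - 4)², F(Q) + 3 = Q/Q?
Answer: 25281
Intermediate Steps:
F(Q) = -2 (F(Q) = -3 + Q/Q = -3 + 1 = -2)
w = 49 (w = (-7)² = 49)
p = 2/7 (p = -(2 - 1*4)/7 = -(2 - 4)/7 = -⅐*(-2) = 2/7 ≈ 0.28571)
P(Z) = 23*Z/7 (P(Z) = (2/7 + 3)*Z = 23*Z/7)
(F(21) + P(w))² = (-2 + (23/7)*49)² = (-2 + 161)² = 159² = 25281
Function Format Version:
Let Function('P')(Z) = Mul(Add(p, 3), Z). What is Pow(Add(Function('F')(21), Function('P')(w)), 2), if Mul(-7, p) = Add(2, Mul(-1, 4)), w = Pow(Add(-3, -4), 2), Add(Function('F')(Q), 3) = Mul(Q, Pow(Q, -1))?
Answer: 25281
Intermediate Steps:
Function('F')(Q) = -2 (Function('F')(Q) = Add(-3, Mul(Q, Pow(Q, -1))) = Add(-3, 1) = -2)
w = 49 (w = Pow(-7, 2) = 49)
p = Rational(2, 7) (p = Mul(Rational(-1, 7), Add(2, Mul(-1, 4))) = Mul(Rational(-1, 7), Add(2, -4)) = Mul(Rational(-1, 7), -2) = Rational(2, 7) ≈ 0.28571)
Function('P')(Z) = Mul(Rational(23, 7), Z) (Function('P')(Z) = Mul(Add(Rational(2, 7), 3), Z) = Mul(Rational(23, 7), Z))
Pow(Add(Function('F')(21), Function('P')(w)), 2) = Pow(Add(-2, Mul(Rational(23, 7), 49)), 2) = Pow(Add(-2, 161), 2) = Pow(159, 2) = 25281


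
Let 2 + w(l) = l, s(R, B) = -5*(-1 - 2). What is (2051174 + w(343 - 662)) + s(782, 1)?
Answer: 2050868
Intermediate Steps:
s(R, B) = 15 (s(R, B) = -5*(-3) = 15)
w(l) = -2 + l
(2051174 + w(343 - 662)) + s(782, 1) = (2051174 + (-2 + (343 - 662))) + 15 = (2051174 + (-2 - 319)) + 15 = (2051174 - 321) + 15 = 2050853 + 15 = 2050868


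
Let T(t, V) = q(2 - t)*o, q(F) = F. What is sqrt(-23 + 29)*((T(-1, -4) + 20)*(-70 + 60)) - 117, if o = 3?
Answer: -117 - 290*sqrt(6) ≈ -827.35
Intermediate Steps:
T(t, V) = 6 - 3*t (T(t, V) = (2 - t)*3 = 6 - 3*t)
sqrt(-23 + 29)*((T(-1, -4) + 20)*(-70 + 60)) - 117 = sqrt(-23 + 29)*(((6 - 3*(-1)) + 20)*(-70 + 60)) - 117 = sqrt(6)*(((6 + 3) + 20)*(-10)) - 117 = sqrt(6)*((9 + 20)*(-10)) - 117 = sqrt(6)*(29*(-10)) - 117 = sqrt(6)*(-290) - 117 = -290*sqrt(6) - 117 = -117 - 290*sqrt(6)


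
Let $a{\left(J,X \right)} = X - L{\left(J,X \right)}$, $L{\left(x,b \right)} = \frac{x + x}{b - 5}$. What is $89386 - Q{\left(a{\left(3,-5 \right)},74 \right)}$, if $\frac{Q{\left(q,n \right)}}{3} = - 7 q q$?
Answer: $\frac{2244814}{25} \approx 89793.0$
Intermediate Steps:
$L{\left(x,b \right)} = \frac{2 x}{-5 + b}$
$a{\left(J,X \right)} = X - \frac{2 J}{-5 + X}$
$Q{\left(q,n \right)} = - 21 q^{2}$ ($Q{\left(q,n \right)} = 3 - 7 q q = 3 \left(- 7 q^{2}\right) = - 21 q^{2}$)
$89386 - Q{\left(a{\left(3,-5 \right)},74 \right)} = 89386 - - 21 \left(\frac{\left(-2\right) 3 - 5 \left(-5 - 5\right)}{-5 - 5}\right)^{2} = 89386 - - 21 \left(\frac{-6 - -50}{-10}\right)^{2} = 89386 - - 21 \left(- \frac{-6 + 50}{10}\right)^{2} = 89386 - - 21 \left(\left(- \frac{1}{10}\right) 44\right)^{2} = 89386 - - 21 \left(- \frac{22}{5}\right)^{2} = 89386 - \left(-21\right) \frac{484}{25} = 89386 - - \frac{10164}{25} = 89386 + \frac{10164}{25} = \frac{2244814}{25}$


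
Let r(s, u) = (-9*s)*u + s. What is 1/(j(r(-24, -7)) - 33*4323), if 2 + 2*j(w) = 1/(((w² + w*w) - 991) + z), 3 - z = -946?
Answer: -9437100/1346296685999 ≈ -7.0097e-6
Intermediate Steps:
r(s, u) = s - 9*s*u (r(s, u) = -9*s*u + s = s - 9*s*u)
z = 949 (z = 3 - 1*(-946) = 3 + 946 = 949)
j(w) = -1 + 1/(2*(-42 + 2*w²)) (j(w) = -1 + 1/(2*(((w² + w*w) - 991) + 949)) = -1 + 1/(2*(((w² + w²) - 991) + 949)) = -1 + 1/(2*((2*w² - 991) + 949)) = -1 + 1/(2*((-991 + 2*w²) + 949)) = -1 + 1/(2*(-42 + 2*w²)))
1/(j(r(-24, -7)) - 33*4323) = 1/((85/4 - (-24*(1 - 9*(-7)))²)/(-21 + (-24*(1 - 9*(-7)))²) - 33*4323) = 1/((85/4 - (-24*(1 + 63))²)/(-21 + (-24*(1 + 63))²) - 142659) = 1/((85/4 - (-24*64)²)/(-21 + (-24*64)²) - 142659) = 1/((85/4 - 1*(-1536)²)/(-21 + (-1536)²) - 142659) = 1/((85/4 - 1*2359296)/(-21 + 2359296) - 142659) = 1/((85/4 - 2359296)/2359275 - 142659) = 1/((1/2359275)*(-9437099/4) - 142659) = 1/(-9437099/9437100 - 142659) = 1/(-1346296685999/9437100) = -9437100/1346296685999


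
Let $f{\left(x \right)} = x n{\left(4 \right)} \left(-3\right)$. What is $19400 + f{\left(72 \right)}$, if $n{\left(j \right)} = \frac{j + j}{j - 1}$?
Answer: $18824$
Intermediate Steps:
$n{\left(j \right)} = \frac{2 j}{-1 + j}$
$f{\left(x \right)} = - 8 x$ ($f{\left(x \right)} = x 2 \cdot 4 \frac{1}{-1 + 4} \left(-3\right) = x 2 \cdot 4 \cdot \frac{1}{3} \left(-3\right) = x \frac{8}{3} \left(-3\right) = \frac{8 x}{3} \left(-3\right) = - 8 x$)
$19400 + f{\left(72 \right)} = 19400 - 576 = 18824$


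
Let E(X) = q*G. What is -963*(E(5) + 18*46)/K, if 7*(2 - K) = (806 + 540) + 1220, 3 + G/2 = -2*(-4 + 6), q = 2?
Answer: 674100/319 ≈ 2113.2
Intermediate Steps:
G = -14 (G = -6 + 2*(-2*(-4 + 6)) = -6 + 2*(-2*2) = -6 + 2*(-4) = -6 - 8 = -14)
E(X) = -28 (E(X) = 2*(-14) = -28)
K = -2552/7 (K = 2 - ((806 + 540) + 1220)/7 = 2 - (1346 + 1220)/7 = 2 - 1/7*2566 = 2 - 2566/7 = -2552/7 ≈ -364.57)
-963*(E(5) + 18*46)/K = -963/((-2552/(7*(-28 + 18*46)))) = -963/((-2552/(7*(-28 + 828)))) = -963/((-2552/7/800)) = -963/((-2552/7*1/800)) = -963/(-319/700) = -963*(-700/319) = 674100/319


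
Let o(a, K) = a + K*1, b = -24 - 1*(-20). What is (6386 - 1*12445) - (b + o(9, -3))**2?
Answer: -6063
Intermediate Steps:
b = -4 (b = -24 + 20 = -4)
o(a, K) = K + a (o(a, K) = a + K = K + a)
(6386 - 1*12445) - (b + o(9, -3))**2 = (6386 - 1*12445) - (-4 + (-3 + 9))**2 = (6386 - 12445) - (-4 + 6)**2 = -6059 - 1*2**2 = -6059 - 1*4 = -6059 - 4 = -6063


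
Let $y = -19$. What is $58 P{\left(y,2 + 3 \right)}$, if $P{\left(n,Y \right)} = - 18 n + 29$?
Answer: $21518$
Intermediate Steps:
$P{\left(n,Y \right)} = 29 - 18 n$
$58 P{\left(y,2 + 3 \right)} = 58 \left(29 - -342\right) = 58 \left(29 + 342\right) = 58 \cdot 371 = 21518$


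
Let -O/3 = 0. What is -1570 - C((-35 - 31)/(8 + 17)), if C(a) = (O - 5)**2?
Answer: -1595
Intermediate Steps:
O = 0 (O = -3*0 = 0)
C(a) = 25 (C(a) = (0 - 5)**2 = (-5)**2 = 25)
-1570 - C((-35 - 31)/(8 + 17)) = -1570 - 1*25 = -1570 - 25 = -1595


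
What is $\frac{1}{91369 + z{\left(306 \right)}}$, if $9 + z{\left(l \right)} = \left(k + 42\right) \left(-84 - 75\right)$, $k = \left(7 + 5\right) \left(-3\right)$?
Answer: $\frac{1}{90406} \approx 1.1061 \cdot 10^{-5}$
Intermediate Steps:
$k = -36$ ($k = 12 \left(-3\right) = -36$)
$z{\left(l \right)} = -963$ ($z{\left(l \right)} = -9 + \left(-36 + 42\right) \left(-84 - 75\right) = -9 + 6 \left(-159\right) = -9 - 954 = -963$)
$\frac{1}{91369 + z{\left(306 \right)}} = \frac{1}{91369 - 963} = \frac{1}{90406}$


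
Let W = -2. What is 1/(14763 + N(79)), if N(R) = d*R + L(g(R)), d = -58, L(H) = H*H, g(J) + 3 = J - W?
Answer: 1/16265 ≈ 6.1482e-5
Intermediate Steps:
g(J) = -1 + J (g(J) = -3 + (J - 1*(-2)) = -3 + (J + 2) = -3 + (2 + J) = -1 + J)
L(H) = H**2
N(R) = (-1 + R)**2 - 58*R (N(R) = -58*R + (-1 + R)**2 = (-1 + R)**2 - 58*R)
1/(14763 + N(79)) = 1/(14763 + ((-1 + 79)**2 - 58*79)) = 1/(14763 + (78**2 - 4582)) = 1/(14763 + (6084 - 4582)) = 1/(14763 + 1502) = 1/16265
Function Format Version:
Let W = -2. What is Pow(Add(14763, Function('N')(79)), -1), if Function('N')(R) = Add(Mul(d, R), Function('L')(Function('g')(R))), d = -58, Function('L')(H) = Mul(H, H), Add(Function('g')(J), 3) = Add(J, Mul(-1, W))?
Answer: Rational(1, 16265) ≈ 6.1482e-5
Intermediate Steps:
Function('g')(J) = Add(-1, J) (Function('g')(J) = Add(-3, Add(J, Mul(-1, -2))) = Add(-3, Add(J, 2)) = Add(-3, Add(2, J)) = Add(-1, J))
Function('L')(H) = Pow(H, 2)
Function('N')(R) = Add(Pow(Add(-1, R), 2), Mul(-58, R)) (Function('N')(R) = Add(Mul(-58, R), Pow(Add(-1, R), 2)) = Add(Pow(Add(-1, R), 2), Mul(-58, R)))
Pow(Add(14763, Function('N')(79)), -1) = Pow(Add(14763, Add(Pow(Add(-1, 79), 2), Mul(-58, 79))), -1) = Pow(Add(14763, Add(Pow(78, 2), -4582)), -1) = Pow(Add(14763, Add(6084, -4582)), -1) = Pow(Add(14763, 1502), -1) = Pow(16265, -1) = Rational(1, 16265)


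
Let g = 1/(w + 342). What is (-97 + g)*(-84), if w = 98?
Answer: 896259/110 ≈ 8147.8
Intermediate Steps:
g = 1/440 (g = 1/(98 + 342) = 1/440 ≈ 0.0022727)
(-97 + g)*(-84) = (-97 + 1/440)*(-84) = -42679/440*(-84) = 896259/110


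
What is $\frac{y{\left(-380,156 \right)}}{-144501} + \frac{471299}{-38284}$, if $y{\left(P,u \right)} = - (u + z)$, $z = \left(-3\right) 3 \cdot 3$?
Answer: $- \frac{22699412721}{1844025428} \approx -12.31$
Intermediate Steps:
$z = -27$ ($z = \left(-9\right) 3 = -27$)
$y{\left(P,u \right)} = 27 - u$ ($y{\left(P,u \right)} = - (u - 27) = - (-27 + u) = 27 - u$)
$\frac{y{\left(-380,156 \right)}}{-144501} + \frac{471299}{-38284} = \frac{27 - 156}{-144501} + \frac{471299}{-38284} = \left(27 - 156\right) \left(- \frac{1}{144501}\right) + 471299 \left(- \frac{1}{38284}\right) = \left(-129\right) \left(- \frac{1}{144501}\right) - \frac{471299}{38284} = \frac{43}{48167} - \frac{471299}{38284} = - \frac{22699412721}{1844025428}$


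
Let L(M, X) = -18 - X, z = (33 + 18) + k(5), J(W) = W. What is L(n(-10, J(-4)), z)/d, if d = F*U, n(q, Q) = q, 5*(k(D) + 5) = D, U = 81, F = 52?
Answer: -5/324 ≈ -0.015432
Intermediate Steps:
k(D) = -5 + D/5
z = 47 (z = (33 + 18) + (-5 + (⅕)*5) = 51 + (-5 + 1) = 51 - 4 = 47)
d = 4212 (d = 52*81 = 4212)
L(n(-10, J(-4)), z)/d = (-18 - 1*47)/4212 = (-18 - 47)*(1/4212) = -65*1/4212 = -5/324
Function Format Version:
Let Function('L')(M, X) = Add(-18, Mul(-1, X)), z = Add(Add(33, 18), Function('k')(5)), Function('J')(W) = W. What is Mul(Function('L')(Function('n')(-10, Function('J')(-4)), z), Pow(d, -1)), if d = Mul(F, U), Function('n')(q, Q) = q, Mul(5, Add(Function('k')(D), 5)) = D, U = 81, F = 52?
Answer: Rational(-5, 324) ≈ -0.015432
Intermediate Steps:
Function('k')(D) = Add(-5, Mul(Rational(1, 5), D))
z = 47 (z = Add(Add(33, 18), Add(-5, Mul(Rational(1, 5), 5))) = Add(51, Add(-5, 1)) = Add(51, -4) = 47)
d = 4212 (d = Mul(52, 81) = 4212)
Mul(Function('L')(Function('n')(-10, Function('J')(-4)), z), Pow(d, -1)) = Mul(Add(-18, Mul(-1, 47)), Pow(4212, -1)) = Mul(Add(-18, -47), Rational(1, 4212)) = Mul(-65, Rational(1, 4212)) = Rational(-5, 324)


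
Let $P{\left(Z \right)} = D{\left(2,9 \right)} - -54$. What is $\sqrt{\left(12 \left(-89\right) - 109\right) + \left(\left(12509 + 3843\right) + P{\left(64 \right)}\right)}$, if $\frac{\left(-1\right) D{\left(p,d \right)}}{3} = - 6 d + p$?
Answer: $\sqrt{15385} \approx 124.04$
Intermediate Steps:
$D{\left(p,d \right)} = - 3 p + 18 d$ ($D{\left(p,d \right)} = - 3 \left(- 6 d + p\right) = - 3 \left(p - 6 d\right) = - 3 p + 18 d$)
$P{\left(Z \right)} = 210$ ($P{\left(Z \right)} = \left(\left(-3\right) 2 + 18 \cdot 9\right) - -54 = \left(-6 + 162\right) + 54 = 156 + 54 = 210$)
$\sqrt{\left(12 \left(-89\right) - 109\right) + \left(\left(12509 + 3843\right) + P{\left(64 \right)}\right)} = \sqrt{\left(12 \left(-89\right) - 109\right) + \left(\left(12509 + 3843\right) + 210\right)} = \sqrt{\left(-1068 - 109\right) + \left(16352 + 210\right)} = \sqrt{-1177 + 16562} = \sqrt{15385}$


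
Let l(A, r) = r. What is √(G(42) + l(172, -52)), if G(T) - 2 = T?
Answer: 2*I*√2 ≈ 2.8284*I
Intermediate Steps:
G(T) = 2 + T
√(G(42) + l(172, -52)) = √((2 + 42) - 52) = √(44 - 52) = √(-8) = 2*I*√2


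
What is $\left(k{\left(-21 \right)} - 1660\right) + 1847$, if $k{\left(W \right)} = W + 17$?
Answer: $183$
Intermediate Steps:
$k{\left(W \right)} = 17 + W$
$\left(k{\left(-21 \right)} - 1660\right) + 1847 = \left(\left(17 - 21\right) - 1660\right) + 1847 = \left(-4 - 1660\right) + 1847 = -1664 + 1847 = 183$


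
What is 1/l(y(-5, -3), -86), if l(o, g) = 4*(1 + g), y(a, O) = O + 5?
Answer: -1/340 ≈ -0.0029412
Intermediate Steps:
y(a, O) = 5 + O
l(o, g) = 4 + 4*g
1/l(y(-5, -3), -86) = 1/(4 + 4*(-86)) = 1/(4 - 344) = 1/(-340) = -1/340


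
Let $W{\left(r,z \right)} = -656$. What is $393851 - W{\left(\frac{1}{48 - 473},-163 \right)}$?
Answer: $394507$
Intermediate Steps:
$393851 - W{\left(\frac{1}{48 - 473},-163 \right)} = 393851 - -656 = 393851 + 656 = 394507$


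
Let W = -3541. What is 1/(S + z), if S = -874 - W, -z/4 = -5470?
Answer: 1/24547 ≈ 4.0738e-5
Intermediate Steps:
z = 21880 (z = -4*(-5470) = 21880)
S = 2667 (S = -874 - 1*(-3541) = -874 + 3541 = 2667)
1/(S + z) = 1/(2667 + 21880) = 1/24547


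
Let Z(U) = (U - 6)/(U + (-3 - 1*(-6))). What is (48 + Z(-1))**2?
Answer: 7921/4 ≈ 1980.3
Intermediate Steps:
Z(U) = (-6 + U)/(3 + U) (Z(U) = (-6 + U)/(U + (-3 + 6)) = (-6 + U)/(U + 3) = (-6 + U)/(3 + U))
(48 + Z(-1))**2 = (48 + (-6 - 1)/(3 - 1))**2 = (48 - 7/2)**2 = (89/2)**2 = 7921/4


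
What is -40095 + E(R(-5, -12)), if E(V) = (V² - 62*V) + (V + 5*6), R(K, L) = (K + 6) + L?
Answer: -39273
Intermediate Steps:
R(K, L) = 6 + K + L (R(K, L) = (6 + K) + L = 6 + K + L)
E(V) = 30 + V² - 61*V (E(V) = (V² - 62*V) + (V + 30) = (V² - 62*V) + (30 + V) = 30 + V² - 61*V)
-40095 + E(R(-5, -12)) = -40095 + (30 + (6 - 5 - 12)² - 61*(6 - 5 - 12)) = -40095 + (30 + (-11)² - 61*(-11)) = -40095 + (30 + 121 + 671) = -40095 + 822 = -39273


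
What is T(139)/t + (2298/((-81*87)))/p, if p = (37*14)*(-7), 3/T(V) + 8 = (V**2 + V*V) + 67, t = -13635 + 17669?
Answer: 59806672633/664873313489658 ≈ 8.9952e-5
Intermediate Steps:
t = 4034
T(V) = 3/(59 + 2*V**2) (T(V) = 3/(-8 + ((V**2 + V*V) + 67)) = 3/(-8 + ((V**2 + V**2) + 67)) = 3/(-8 + (2*V**2 + 67)) = 3/(-8 + (67 + 2*V**2)) = 3/(59 + 2*V**2))
p = -3626 (p = 518*(-7) = -3626)
T(139)/t + (2298/((-81*87)))/p = (3/(59 + 2*139**2))/4034 + (2298/((-81*87)))/(-3626) = (3/(59 + 2*19321))*(1/4034) + (2298/(-7047))*(-1/3626) = (3/(59 + 38642))*(1/4034) + (2298*(-1/7047))*(-1/3626) = (3/38701)*(1/4034) - 766/2349*(-1/3626) = (3*(1/38701))*(1/4034) + 383/4258737 = (3/38701)*(1/4034) + 383/4258737 = 3/156119834 + 383/4258737 = 59806672633/664873313489658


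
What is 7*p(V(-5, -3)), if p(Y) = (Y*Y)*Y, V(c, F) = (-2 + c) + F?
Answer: -7000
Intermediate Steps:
V(c, F) = -2 + F + c
p(Y) = Y**3 (p(Y) = Y**2*Y = Y**3)
7*p(V(-5, -3)) = 7*(-2 - 3 - 5)**3 = 7*(-10)**3 = 7*(-1000) = -7000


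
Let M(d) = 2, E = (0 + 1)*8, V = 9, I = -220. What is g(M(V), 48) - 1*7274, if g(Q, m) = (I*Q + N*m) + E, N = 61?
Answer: -4778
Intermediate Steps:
E = 8 (E = 1*8 = 8)
g(Q, m) = 8 - 220*Q + 61*m (g(Q, m) = (-220*Q + 61*m) + 8 = 8 - 220*Q + 61*m)
g(M(V), 48) - 1*7274 = (8 - 220*2 + 61*48) - 1*7274 = (8 - 440 + 2928) - 7274 = 2496 - 7274 = -4778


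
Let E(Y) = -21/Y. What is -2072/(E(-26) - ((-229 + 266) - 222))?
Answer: -53872/4831 ≈ -11.151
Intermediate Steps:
-2072/(E(-26) - ((-229 + 266) - 222)) = -2072/(-21/(-26) - ((-229 + 266) - 222)) = -2072/(-21*(-1/26) - (37 - 222)) = -2072/(21/26 - 1*(-185)) = -2072/(21/26 + 185) = -2072/(4831/26) = (26/4831)*(-2072) = -53872/4831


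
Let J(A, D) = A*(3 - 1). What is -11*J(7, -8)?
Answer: -154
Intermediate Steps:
J(A, D) = 2*A (J(A, D) = A*2 = 2*A)
-11*J(7, -8) = -22*7 = -11*14 = -154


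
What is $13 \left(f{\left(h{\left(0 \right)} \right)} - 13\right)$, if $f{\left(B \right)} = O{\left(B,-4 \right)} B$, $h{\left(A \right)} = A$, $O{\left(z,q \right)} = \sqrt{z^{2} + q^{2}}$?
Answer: $-169$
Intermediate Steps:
$O{\left(z,q \right)} = \sqrt{q^{2} + z^{2}}$
$f{\left(B \right)} = B \sqrt{16 + B^{2}}$ ($f{\left(B \right)} = \sqrt{\left(-4\right)^{2} + B^{2}} B = \sqrt{16 + B^{2}} B = B \sqrt{16 + B^{2}}$)
$13 \left(f{\left(h{\left(0 \right)} \right)} - 13\right) = 13 \left(0 \sqrt{16 + 0^{2}} - 13\right) = 13 \left(0 \sqrt{16 + 0} - 13\right) = 13 \left(0 \sqrt{16} - 13\right) = 13 \left(0 \cdot 4 - 13\right) = 13 \left(0 - 13\right) = 13 \left(-13\right) = -169$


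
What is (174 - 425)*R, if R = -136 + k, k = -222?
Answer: 89858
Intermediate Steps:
R = -358 (R = -136 - 222 = -358)
(174 - 425)*R = (174 - 425)*(-358) = -251*(-358) = 89858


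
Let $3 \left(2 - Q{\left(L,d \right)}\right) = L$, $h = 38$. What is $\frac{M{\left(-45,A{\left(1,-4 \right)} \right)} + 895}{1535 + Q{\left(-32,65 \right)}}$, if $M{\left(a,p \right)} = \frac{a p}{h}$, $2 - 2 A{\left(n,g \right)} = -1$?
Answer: $\frac{203655}{352868} \approx 0.57714$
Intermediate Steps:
$A{\left(n,g \right)} = \frac{3}{2}$ ($A{\left(n,g \right)} = 1 - - \frac{1}{2} = 1 + \frac{1}{2} = \frac{3}{2}$)
$Q{\left(L,d \right)} = 2 - \frac{L}{3}$
$M{\left(a,p \right)} = \frac{a p}{38}$
$\frac{M{\left(-45,A{\left(1,-4 \right)} \right)} + 895}{1535 + Q{\left(-32,65 \right)}} = \frac{\frac{1}{38} \left(-45\right) \frac{3}{2} + 895}{1535 + \left(2 - - \frac{32}{3}\right)} = \frac{- \frac{135}{76} + 895}{1535 + \left(2 + \frac{32}{3}\right)} = \frac{67885}{76 \left(1535 + \frac{38}{3}\right)} = \frac{67885}{76 \cdot \frac{4643}{3}} = \frac{67885}{76} \cdot \frac{3}{4643} = \frac{203655}{352868}$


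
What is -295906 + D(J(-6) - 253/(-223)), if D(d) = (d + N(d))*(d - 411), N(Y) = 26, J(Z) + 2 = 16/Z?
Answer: -136604412248/447561 ≈ -3.0522e+5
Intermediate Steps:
J(Z) = -2 + 16/Z
D(d) = (-411 + d)*(26 + d) (D(d) = (d + 26)*(d - 411) = (26 + d)*(-411 + d) = (-411 + d)*(26 + d))
-295906 + D(J(-6) - 253/(-223)) = -295906 + (-10686 + ((-2 + 16/(-6)) - 253/(-223))**2 - 385*((-2 + 16/(-6)) - 253/(-223))) = -295906 + (-10686 + ((-2 + 16*(-1/6)) - 253*(-1)/223)**2 - 385*((-2 + 16*(-1/6)) - 253*(-1)/223)) = -295906 + (-10686 + ((-2 - 8/3) - 1*(-253/223))**2 - 385*((-2 - 8/3) - 1*(-253/223))) = -295906 + (-10686 + (-14/3 + 253/223)**2 - 385*(-14/3 + 253/223)) = -295906 + (-10686 + (-2363/669)**2 - 385*(-2363/669)) = -295906 + (-10686 + 5583769/447561 + 909755/669) = -295906 - 4168426982/447561 = -136604412248/447561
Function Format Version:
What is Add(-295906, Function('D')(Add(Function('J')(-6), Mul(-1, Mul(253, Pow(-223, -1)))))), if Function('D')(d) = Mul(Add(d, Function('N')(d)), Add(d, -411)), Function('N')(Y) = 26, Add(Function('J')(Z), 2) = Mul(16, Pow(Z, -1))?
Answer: Rational(-136604412248, 447561) ≈ -3.0522e+5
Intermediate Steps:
Function('J')(Z) = Add(-2, Mul(16, Pow(Z, -1)))
Function('D')(d) = Mul(Add(-411, d), Add(26, d)) (Function('D')(d) = Mul(Add(d, 26), Add(d, -411)) = Mul(Add(26, d), Add(-411, d)) = Mul(Add(-411, d), Add(26, d)))
Add(-295906, Function('D')(Add(Function('J')(-6), Mul(-1, Mul(253, Pow(-223, -1)))))) = Add(-295906, Add(-10686, Pow(Add(Add(-2, Mul(16, Pow(-6, -1))), Mul(-1, Mul(253, Pow(-223, -1)))), 2), Mul(-385, Add(Add(-2, Mul(16, Pow(-6, -1))), Mul(-1, Mul(253, Pow(-223, -1))))))) = Add(-295906, Add(-10686, Pow(Add(Add(-2, Mul(16, Rational(-1, 6))), Mul(-1, Mul(253, Rational(-1, 223)))), 2), Mul(-385, Add(Add(-2, Mul(16, Rational(-1, 6))), Mul(-1, Mul(253, Rational(-1, 223))))))) = Add(-295906, Add(-10686, Pow(Add(Add(-2, Rational(-8, 3)), Mul(-1, Rational(-253, 223))), 2), Mul(-385, Add(Add(-2, Rational(-8, 3)), Mul(-1, Rational(-253, 223)))))) = Add(-295906, Add(-10686, Pow(Add(Rational(-14, 3), Rational(253, 223)), 2), Mul(-385, Add(Rational(-14, 3), Rational(253, 223))))) = Add(-295906, Add(-10686, Pow(Rational(-2363, 669), 2), Mul(-385, Rational(-2363, 669)))) = Add(-295906, Add(-10686, Rational(5583769, 447561), Rational(909755, 669))) = Add(-295906, Rational(-4168426982, 447561)) = Rational(-136604412248, 447561)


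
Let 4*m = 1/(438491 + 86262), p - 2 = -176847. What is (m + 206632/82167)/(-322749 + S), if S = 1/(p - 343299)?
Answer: -56399620900301036/7238371339748381651607 ≈ -7.7918e-6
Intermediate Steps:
p = -176845 (p = 2 - 176847 = -176845)
m = 1/2099012 (m = 1/(4*(438491 + 86262)) = (¼)/524753 = (¼)*(1/524753) = 1/2099012 ≈ 4.7641e-7)
S = -1/520144 (S = 1/(-176845 - 343299) = 1/(-520144) = -1/520144 ≈ -1.9225e-6)
(m + 206632/82167)/(-322749 + S) = (1/2099012 + 206632/82167)/(-322749 - 1/520144) = (1/2099012 + 206632*(1/82167))/(-167875955857/520144) = (1/2099012 + 206632/82167)*(-520144/167875955857) = (433723129751/172469519004)*(-520144/167875955857) = -56399620900301036/7238371339748381651607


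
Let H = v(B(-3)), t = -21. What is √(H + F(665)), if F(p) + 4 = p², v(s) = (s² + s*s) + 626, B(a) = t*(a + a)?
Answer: √474599 ≈ 688.91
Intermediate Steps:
B(a) = -42*a (B(a) = -21*(a + a) = -42*a)
v(s) = 626 + 2*s² (v(s) = (s² + s²) + 626 = 2*s² + 626 = 626 + 2*s²)
H = 32378 (H = 626 + 2*(-42*(-3))² = 626 + 2*126² = 626 + 2*15876 = 626 + 31752 = 32378)
F(p) = -4 + p²
√(H + F(665)) = √(32378 + (-4 + 665²)) = √(32378 + (-4 + 442225)) = √(32378 + 442221) = √474599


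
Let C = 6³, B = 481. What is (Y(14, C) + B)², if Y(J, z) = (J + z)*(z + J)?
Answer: 2849531161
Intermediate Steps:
C = 216
Y(J, z) = (J + z)² (Y(J, z) = (J + z)*(J + z) = (J + z)²)
(Y(14, C) + B)² = ((14 + 216)² + 481)² = (230² + 481)² = (52900 + 481)² = 53381² = 2849531161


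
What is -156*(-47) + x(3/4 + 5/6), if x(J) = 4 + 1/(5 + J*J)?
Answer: 7930360/1081 ≈ 7336.1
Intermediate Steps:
x(J) = 4 + 1/(5 + J**2)
-156*(-47) + x(3/4 + 5/6) = -156*(-47) + (21 + 4*(3/4 + 5/6)**2)/(5 + (3/4 + 5/6)**2) = 7332 + (21 + 4*(3*(1/4) + 5*(1/6))**2)/(5 + (3*(1/4) + 5*(1/6))**2) = 7332 + (21 + 4*(3/4 + 5/6)**2)/(5 + (3/4 + 5/6)**2) = 7332 + (21 + 4*(19/12)**2)/(5 + (19/12)**2) = 7332 + (21 + 4*(361/144))/(5 + 361/144) = 7332 + (21 + 361/36)/(1081/144) = 7332 + (144/1081)*(1117/36) = 7332 + 4468/1081 = 7930360/1081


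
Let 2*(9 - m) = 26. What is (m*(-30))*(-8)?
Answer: -960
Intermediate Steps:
m = -4 (m = 9 - 1/2*26 = 9 - 13 = -4)
(m*(-30))*(-8) = -4*(-30)*(-8) = 120*(-8) = -960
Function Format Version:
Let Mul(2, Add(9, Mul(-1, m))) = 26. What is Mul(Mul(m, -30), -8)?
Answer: -960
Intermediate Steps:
m = -4 (m = Add(9, Mul(Rational(-1, 2), 26)) = Add(9, -13) = -4)
Mul(Mul(m, -30), -8) = Mul(Mul(-4, -30), -8) = Mul(120, -8) = -960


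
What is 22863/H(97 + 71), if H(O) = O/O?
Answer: 22863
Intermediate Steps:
H(O) = 1
22863/H(97 + 71) = 22863/1 = 22863*1 = 22863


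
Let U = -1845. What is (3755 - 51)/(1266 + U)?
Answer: -3704/579 ≈ -6.3972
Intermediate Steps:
(3755 - 51)/(1266 + U) = (3755 - 51)/(1266 - 1845) = 3704/(-579) = 3704*(-1/579) = -3704/579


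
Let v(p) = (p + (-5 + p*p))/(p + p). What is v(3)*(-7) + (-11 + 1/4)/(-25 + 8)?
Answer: -1537/204 ≈ -7.5343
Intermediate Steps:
v(p) = (-5 + p + p²)/(2*p) (v(p) = (p + (-5 + p²))/((2*p)) = (-5 + p + p²)*(1/(2*p)) = (-5 + p + p²)/(2*p))
v(3)*(-7) + (-11 + 1/4)/(-25 + 8) = ((½)*(-5 + 3*(1 + 3))/3)*(-7) + (-11 + 1/4)/(-25 + 8) = ((½)*(⅓)*(-5 + 3*4))*(-7) + (-11 + ¼)/(-17) = ((½)*(⅓)*(-5 + 12))*(-7) - 43/4*(-1/17) = ((½)*(⅓)*7)*(-7) + 43/68 = (7/6)*(-7) + 43/68 = -49/6 + 43/68 = -1537/204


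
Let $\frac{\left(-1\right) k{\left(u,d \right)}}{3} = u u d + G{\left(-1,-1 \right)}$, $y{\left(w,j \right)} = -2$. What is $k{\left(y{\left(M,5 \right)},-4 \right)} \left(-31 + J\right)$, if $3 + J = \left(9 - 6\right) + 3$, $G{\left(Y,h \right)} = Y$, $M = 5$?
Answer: $-1428$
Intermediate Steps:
$J = 3$ ($J = -3 + \left(\left(9 - 6\right) + 3\right) = -3 + \left(3 + 3\right) = -3 + 6 = 3$)
$k{\left(u,d \right)} = 3 - 3 d u^{2}$ ($k{\left(u,d \right)} = - 3 \left(u u d - 1\right) = - 3 \left(u^{2} d - 1\right) = - 3 \left(d u^{2} - 1\right) = - 3 \left(-1 + d u^{2}\right) = 3 - 3 d u^{2}$)
$k{\left(y{\left(M,5 \right)},-4 \right)} \left(-31 + J\right) = \left(3 - - 12 \left(-2\right)^{2}\right) \left(-31 + 3\right) = \left(3 - \left(-12\right) 4\right) \left(-28\right) = \left(3 + 48\right) \left(-28\right) = 51 \left(-28\right) = -1428$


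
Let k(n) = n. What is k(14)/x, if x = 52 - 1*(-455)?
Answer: 14/507 ≈ 0.027613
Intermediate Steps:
x = 507 (x = 52 + 455 = 507)
k(14)/x = 14/507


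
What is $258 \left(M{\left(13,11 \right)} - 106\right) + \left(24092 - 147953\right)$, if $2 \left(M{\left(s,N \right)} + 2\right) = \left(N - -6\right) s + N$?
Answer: $-121797$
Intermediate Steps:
$M{\left(s,N \right)} = -2 + \frac{N}{2} + \frac{s \left(6 + N\right)}{2}$ ($M{\left(s,N \right)} = -2 + \frac{\left(N - -6\right) s + N}{2} = -2 + \frac{\left(N + 6\right) s + N}{2} = -2 + \frac{\left(6 + N\right) s + N}{2} = -2 + \frac{s \left(6 + N\right) + N}{2} = -2 + \frac{N + s \left(6 + N\right)}{2} = -2 + \left(\frac{N}{2} + \frac{s \left(6 + N\right)}{2}\right) = -2 + \frac{N}{2} + \frac{s \left(6 + N\right)}{2}$)
$258 \left(M{\left(13,11 \right)} - 106\right) + \left(24092 - 147953\right) = 258 \left(\left(-2 + \frac{1}{2} \cdot 11 + 3 \cdot 13 + \frac{1}{2} \cdot 11 \cdot 13\right) - 106\right) + \left(24092 - 147953\right) = 258 \left(\left(-2 + \frac{11}{2} + 39 + \frac{143}{2}\right) - 106\right) - 123861 = 258 \left(114 - 106\right) - 123861 = 258 \cdot 8 - 123861 = 2064 - 123861 = -121797$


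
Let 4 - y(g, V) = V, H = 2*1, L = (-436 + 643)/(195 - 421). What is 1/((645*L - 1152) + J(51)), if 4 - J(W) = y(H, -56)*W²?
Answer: -226/35662523 ≈ -6.3372e-6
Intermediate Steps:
L = -207/226 (L = 207/(-226) = 207*(-1/226) = -207/226 ≈ -0.91593)
H = 2
y(g, V) = 4 - V
J(W) = 4 - 60*W² (J(W) = 4 - (4 - 1*(-56))*W² = 4 - (4 + 56)*W² = 4 - 60*W²)
1/((645*L - 1152) + J(51)) = 1/((645*(-207/226) - 1152) + (4 - 60*51²)) = 1/((-133515/226 - 1152) + (4 - 60*2601)) = 1/(-393867/226 + (4 - 156060)) = 1/(-393867/226 - 156056) = 1/(-35662523/226) = -226/35662523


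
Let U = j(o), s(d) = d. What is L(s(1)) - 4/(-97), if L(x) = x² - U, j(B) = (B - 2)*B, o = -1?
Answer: -190/97 ≈ -1.9588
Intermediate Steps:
j(B) = B*(-2 + B) (j(B) = (-2 + B)*B = B*(-2 + B))
U = 3 (U = -(-2 - 1) = -1*(-3) = 3)
L(x) = -3 + x² (L(x) = x² - 1*3 = x² - 3 = -3 + x²)
L(s(1)) - 4/(-97) = (-3 + 1²) - 4/(-97) = (-3 + 1) - 4*(-1/97) = -2 + 4/97 = -190/97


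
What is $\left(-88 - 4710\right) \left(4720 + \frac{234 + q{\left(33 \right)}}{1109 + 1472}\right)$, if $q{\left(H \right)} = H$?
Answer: $- \frac{656764634}{29} \approx -2.2647 \cdot 10^{7}$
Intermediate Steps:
$\left(-88 - 4710\right) \left(4720 + \frac{234 + q{\left(33 \right)}}{1109 + 1472}\right) = \left(-88 - 4710\right) \left(4720 + \frac{234 + 33}{1109 + 1472}\right) = \left(-88 - 4710\right) \left(4720 + \frac{267}{2581}\right) = - 4798 \left(4720 + 267 \cdot \frac{1}{2581}\right) = - 4798 \left(4720 + \frac{3}{29}\right) = \left(-4798\right) \frac{136883}{29} = - \frac{656764634}{29}$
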